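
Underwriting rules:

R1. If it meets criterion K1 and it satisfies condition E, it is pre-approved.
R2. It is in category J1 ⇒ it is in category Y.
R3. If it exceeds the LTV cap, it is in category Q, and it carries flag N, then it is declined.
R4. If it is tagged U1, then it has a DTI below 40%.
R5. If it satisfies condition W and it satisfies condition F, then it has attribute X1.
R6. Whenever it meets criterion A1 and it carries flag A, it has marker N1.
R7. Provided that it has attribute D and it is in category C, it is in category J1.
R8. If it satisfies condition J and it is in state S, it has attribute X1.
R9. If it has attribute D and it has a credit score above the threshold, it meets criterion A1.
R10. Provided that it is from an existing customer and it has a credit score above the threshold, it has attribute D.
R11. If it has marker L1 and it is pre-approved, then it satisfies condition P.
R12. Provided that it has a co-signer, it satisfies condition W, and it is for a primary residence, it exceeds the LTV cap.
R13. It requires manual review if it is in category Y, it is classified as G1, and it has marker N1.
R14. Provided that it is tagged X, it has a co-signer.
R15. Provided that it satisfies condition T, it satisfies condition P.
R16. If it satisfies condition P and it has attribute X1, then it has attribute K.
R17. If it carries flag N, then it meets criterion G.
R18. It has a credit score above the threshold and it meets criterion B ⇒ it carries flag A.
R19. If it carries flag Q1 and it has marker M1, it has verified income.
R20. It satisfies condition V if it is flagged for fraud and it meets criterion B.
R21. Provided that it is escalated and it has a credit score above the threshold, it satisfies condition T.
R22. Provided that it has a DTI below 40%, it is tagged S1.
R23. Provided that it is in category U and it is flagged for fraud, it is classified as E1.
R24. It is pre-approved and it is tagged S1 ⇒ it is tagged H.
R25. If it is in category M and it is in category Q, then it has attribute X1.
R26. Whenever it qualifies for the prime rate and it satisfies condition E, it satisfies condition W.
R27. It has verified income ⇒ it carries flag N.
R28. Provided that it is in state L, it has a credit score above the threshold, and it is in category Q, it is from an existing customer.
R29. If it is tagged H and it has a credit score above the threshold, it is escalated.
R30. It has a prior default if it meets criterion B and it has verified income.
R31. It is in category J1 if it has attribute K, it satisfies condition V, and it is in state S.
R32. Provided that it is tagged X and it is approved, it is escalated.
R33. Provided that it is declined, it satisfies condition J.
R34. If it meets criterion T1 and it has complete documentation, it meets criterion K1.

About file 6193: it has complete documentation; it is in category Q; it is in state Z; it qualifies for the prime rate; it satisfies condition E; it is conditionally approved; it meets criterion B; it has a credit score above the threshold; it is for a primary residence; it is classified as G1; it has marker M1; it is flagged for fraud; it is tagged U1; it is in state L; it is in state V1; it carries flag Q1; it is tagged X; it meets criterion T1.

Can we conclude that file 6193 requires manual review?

Forward chaining from the given facts derives: has a DTI below 40%, has a co-signer, carries flag A, has verified income, satisfies condition V, is tagged S1, satisfies condition W, carries flag N, is from an existing customer, has a prior default, meets criterion K1, is pre-approved, has attribute D, exceeds the LTV cap, meets criterion G, is tagged H, is escalated, is declined, meets criterion A1, satisfies condition T, satisfies condition J, has marker N1, satisfies condition P.
The only rule concluding "it requires manual review" is R13, which needs "it is in category Y"; that is never established.

No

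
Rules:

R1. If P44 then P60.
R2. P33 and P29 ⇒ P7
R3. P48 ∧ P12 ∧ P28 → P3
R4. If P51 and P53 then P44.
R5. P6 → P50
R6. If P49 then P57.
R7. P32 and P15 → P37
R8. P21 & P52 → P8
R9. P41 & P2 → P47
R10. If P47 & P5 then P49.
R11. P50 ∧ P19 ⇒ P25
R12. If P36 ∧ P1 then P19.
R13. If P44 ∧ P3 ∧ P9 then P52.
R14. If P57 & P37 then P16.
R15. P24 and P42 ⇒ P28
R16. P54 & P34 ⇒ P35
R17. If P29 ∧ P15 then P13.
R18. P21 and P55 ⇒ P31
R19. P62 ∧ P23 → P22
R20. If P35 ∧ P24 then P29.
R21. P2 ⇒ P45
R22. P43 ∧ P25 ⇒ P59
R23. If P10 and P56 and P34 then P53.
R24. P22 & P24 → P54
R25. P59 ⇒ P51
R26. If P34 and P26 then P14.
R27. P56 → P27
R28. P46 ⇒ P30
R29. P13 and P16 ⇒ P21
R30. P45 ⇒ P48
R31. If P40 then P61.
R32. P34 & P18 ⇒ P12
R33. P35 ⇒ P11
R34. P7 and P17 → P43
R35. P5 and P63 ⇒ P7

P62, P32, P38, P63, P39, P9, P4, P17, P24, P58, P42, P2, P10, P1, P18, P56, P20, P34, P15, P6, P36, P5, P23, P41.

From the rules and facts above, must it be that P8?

P50  (by R5: P6)
P37  (by R7: P32, P15)
P47  (by R9: P41, P2)
P49  (by R10: P47, P5)
P19  (by R12: P36, P1)
P28  (by R15: P24, P42)
P22  (by R19: P62, P23)
P45  (by R21: P2)
P53  (by R23: P10, P56, P34)
P54  (by R24: P22, P24)
P48  (by R30: P45)
P12  (by R32: P34, P18)
P7  (by R35: P5, P63)
P3  (by R3: P48, P12, P28)
P57  (by R6: P49)
P25  (by R11: P50, P19)
P16  (by R14: P57, P37)
P35  (by R16: P54, P34)
P29  (by R20: P35, P24)
P43  (by R34: P7, P17)
P13  (by R17: P29, P15)
P59  (by R22: P43, P25)
P51  (by R25: P59)
P21  (by R29: P13, P16)
P44  (by R4: P51, P53)
P52  (by R13: P44, P3, P9)
P8  (by R8: P21, P52)

Yes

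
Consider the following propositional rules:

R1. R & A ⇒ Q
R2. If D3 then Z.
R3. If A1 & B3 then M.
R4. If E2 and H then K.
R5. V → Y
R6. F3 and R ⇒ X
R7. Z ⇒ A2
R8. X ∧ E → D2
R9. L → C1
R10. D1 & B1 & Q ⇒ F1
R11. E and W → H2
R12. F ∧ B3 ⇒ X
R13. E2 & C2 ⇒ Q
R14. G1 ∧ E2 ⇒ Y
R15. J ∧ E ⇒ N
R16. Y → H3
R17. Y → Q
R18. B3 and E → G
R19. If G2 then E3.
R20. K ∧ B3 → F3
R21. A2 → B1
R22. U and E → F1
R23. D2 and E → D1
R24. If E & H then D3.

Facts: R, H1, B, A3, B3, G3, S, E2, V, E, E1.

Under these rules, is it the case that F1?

Forward chaining from the given facts derives: Y, H3, Q, G.
Rules concluding F1: R10 needs D1; R22 needs U — none of these are established.

No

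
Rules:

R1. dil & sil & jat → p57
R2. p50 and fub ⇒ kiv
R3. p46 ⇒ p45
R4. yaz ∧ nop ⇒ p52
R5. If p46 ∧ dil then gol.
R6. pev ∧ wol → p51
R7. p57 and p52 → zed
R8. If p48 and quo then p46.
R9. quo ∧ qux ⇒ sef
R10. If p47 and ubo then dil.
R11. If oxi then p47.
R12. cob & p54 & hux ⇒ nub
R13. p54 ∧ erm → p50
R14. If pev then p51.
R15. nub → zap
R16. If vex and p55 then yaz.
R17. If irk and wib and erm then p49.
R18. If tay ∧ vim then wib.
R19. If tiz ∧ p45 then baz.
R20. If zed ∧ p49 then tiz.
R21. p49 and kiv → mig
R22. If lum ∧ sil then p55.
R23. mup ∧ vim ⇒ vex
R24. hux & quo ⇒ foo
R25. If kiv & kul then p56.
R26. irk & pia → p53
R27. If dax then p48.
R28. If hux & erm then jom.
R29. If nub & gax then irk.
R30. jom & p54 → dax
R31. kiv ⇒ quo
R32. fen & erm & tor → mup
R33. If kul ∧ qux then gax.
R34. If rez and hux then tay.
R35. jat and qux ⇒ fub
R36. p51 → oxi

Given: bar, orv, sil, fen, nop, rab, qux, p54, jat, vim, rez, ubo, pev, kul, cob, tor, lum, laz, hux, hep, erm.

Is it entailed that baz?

nub  (by R12: cob, p54, hux)
p50  (by R13: p54, erm)
p51  (by R14: pev)
p55  (by R22: lum, sil)
jom  (by R28: hux, erm)
dax  (by R30: jom, p54)
mup  (by R32: fen, erm, tor)
gax  (by R33: kul, qux)
tay  (by R34: rez, hux)
fub  (by R35: jat, qux)
oxi  (by R36: p51)
kiv  (by R2: p50, fub)
p47  (by R11: oxi)
wib  (by R18: tay, vim)
vex  (by R23: mup, vim)
p48  (by R27: dax)
irk  (by R29: nub, gax)
quo  (by R31: kiv)
p46  (by R8: p48, quo)
dil  (by R10: p47, ubo)
yaz  (by R16: vex, p55)
p49  (by R17: irk, wib, erm)
p57  (by R1: dil, sil, jat)
p45  (by R3: p46)
p52  (by R4: yaz, nop)
zed  (by R7: p57, p52)
tiz  (by R20: zed, p49)
baz  (by R19: tiz, p45)

Yes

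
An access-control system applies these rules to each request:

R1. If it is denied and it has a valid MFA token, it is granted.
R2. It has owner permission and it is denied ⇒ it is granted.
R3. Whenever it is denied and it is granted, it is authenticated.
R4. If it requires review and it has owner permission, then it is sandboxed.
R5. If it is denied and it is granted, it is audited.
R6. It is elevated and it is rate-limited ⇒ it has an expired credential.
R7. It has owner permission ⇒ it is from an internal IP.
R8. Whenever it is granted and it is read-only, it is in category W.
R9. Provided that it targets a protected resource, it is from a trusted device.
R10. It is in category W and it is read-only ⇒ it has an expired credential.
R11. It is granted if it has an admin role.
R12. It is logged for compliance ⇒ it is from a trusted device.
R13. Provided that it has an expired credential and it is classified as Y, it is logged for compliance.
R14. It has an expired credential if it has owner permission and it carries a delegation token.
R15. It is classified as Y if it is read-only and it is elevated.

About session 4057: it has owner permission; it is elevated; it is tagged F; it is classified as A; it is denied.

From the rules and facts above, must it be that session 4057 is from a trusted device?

Forward chaining from the given facts derives: is granted, is authenticated, is audited, is from an internal IP.
Rules concluding "it is from a trusted device": R9 needs "it targets a protected resource"; R12 needs "it is logged for compliance" — none of these are established.

No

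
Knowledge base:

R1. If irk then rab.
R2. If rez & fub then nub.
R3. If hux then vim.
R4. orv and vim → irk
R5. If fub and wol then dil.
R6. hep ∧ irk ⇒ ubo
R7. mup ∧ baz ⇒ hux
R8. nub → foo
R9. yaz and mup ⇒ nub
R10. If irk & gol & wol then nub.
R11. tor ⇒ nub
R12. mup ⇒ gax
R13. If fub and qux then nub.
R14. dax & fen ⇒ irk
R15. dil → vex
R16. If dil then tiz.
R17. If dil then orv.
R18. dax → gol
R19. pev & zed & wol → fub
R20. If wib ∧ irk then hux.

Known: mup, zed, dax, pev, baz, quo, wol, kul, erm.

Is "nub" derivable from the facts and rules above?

hux  (by R7: mup, baz)
gol  (by R18: dax)
fub  (by R19: pev, zed, wol)
vim  (by R3: hux)
dil  (by R5: fub, wol)
orv  (by R17: dil)
irk  (by R4: orv, vim)
nub  (by R10: irk, gol, wol)

Yes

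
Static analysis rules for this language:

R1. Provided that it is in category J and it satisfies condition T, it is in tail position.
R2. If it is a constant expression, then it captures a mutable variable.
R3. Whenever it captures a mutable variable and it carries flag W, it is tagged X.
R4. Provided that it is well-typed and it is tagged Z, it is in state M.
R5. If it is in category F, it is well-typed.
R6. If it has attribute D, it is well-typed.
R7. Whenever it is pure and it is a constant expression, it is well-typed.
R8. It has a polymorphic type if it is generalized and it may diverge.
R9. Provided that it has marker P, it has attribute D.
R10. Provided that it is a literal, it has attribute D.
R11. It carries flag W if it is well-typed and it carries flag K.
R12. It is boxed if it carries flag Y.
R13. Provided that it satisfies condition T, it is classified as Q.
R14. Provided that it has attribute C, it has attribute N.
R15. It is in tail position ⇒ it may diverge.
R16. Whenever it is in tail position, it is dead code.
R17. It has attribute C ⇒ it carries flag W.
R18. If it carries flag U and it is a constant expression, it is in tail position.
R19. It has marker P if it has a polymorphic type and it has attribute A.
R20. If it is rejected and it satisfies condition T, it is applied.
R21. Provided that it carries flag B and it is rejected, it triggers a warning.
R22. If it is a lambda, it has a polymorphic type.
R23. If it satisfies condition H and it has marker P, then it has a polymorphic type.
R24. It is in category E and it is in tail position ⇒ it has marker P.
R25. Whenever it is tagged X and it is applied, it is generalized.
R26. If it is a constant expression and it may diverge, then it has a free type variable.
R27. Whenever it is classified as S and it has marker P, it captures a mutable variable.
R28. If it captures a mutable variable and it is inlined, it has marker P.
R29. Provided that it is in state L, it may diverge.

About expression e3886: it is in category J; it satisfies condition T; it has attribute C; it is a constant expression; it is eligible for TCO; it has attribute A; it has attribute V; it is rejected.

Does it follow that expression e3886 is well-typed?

Yes

By R1 (it is in category J, it satisfies condition T): it is in tail position.
By R2 (it is a constant expression): it captures a mutable variable.
By R15 (it is in tail position): it may diverge.
By R17 (it has attribute C): it carries flag W.
By R20 (it is rejected, it satisfies condition T): it is applied.
By R3 (it captures a mutable variable, it carries flag W): it is tagged X.
By R25 (it is tagged X, it is applied): it is generalized.
By R8 (it is generalized, it may diverge): it has a polymorphic type.
By R19 (it has a polymorphic type, it has attribute A): it has marker P.
By R9 (it has marker P): it has attribute D.
By R6 (it has attribute D): it is well-typed.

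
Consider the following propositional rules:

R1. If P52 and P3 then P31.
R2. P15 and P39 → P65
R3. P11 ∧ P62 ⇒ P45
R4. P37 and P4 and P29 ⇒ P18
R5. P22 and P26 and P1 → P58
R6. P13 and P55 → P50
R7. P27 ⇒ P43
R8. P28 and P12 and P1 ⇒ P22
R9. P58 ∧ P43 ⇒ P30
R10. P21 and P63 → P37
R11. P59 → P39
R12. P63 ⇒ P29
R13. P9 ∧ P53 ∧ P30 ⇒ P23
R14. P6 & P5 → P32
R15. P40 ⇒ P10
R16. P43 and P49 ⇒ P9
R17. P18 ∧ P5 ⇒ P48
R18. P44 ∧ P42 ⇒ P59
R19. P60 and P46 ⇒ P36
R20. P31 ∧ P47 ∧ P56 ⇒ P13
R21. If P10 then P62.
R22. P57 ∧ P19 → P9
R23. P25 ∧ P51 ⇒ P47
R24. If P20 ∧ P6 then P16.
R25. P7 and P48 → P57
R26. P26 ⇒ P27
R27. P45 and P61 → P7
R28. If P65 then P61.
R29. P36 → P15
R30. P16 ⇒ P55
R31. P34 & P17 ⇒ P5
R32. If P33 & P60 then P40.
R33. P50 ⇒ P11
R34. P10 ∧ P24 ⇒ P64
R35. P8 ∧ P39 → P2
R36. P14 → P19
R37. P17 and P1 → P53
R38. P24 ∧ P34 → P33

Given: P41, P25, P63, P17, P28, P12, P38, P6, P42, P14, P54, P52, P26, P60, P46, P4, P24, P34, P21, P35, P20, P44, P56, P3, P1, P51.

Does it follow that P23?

Yes

P31  (by R1: P52, P3)
P22  (by R8: P28, P12, P1)
P37  (by R10: P21, P63)
P29  (by R12: P63)
P59  (by R18: P44, P42)
P36  (by R19: P60, P46)
P47  (by R23: P25, P51)
P16  (by R24: P20, P6)
P27  (by R26: P26)
P15  (by R29: P36)
P55  (by R30: P16)
P5  (by R31: P34, P17)
P19  (by R36: P14)
P53  (by R37: P17, P1)
P33  (by R38: P24, P34)
P18  (by R4: P37, P4, P29)
P58  (by R5: P22, P26, P1)
P43  (by R7: P27)
P30  (by R9: P58, P43)
P39  (by R11: P59)
P48  (by R17: P18, P5)
P13  (by R20: P31, P47, P56)
P40  (by R32: P33, P60)
P65  (by R2: P15, P39)
P50  (by R6: P13, P55)
P10  (by R15: P40)
P62  (by R21: P10)
P61  (by R28: P65)
P11  (by R33: P50)
P45  (by R3: P11, P62)
P7  (by R27: P45, P61)
P57  (by R25: P7, P48)
P9  (by R22: P57, P19)
P23  (by R13: P9, P53, P30)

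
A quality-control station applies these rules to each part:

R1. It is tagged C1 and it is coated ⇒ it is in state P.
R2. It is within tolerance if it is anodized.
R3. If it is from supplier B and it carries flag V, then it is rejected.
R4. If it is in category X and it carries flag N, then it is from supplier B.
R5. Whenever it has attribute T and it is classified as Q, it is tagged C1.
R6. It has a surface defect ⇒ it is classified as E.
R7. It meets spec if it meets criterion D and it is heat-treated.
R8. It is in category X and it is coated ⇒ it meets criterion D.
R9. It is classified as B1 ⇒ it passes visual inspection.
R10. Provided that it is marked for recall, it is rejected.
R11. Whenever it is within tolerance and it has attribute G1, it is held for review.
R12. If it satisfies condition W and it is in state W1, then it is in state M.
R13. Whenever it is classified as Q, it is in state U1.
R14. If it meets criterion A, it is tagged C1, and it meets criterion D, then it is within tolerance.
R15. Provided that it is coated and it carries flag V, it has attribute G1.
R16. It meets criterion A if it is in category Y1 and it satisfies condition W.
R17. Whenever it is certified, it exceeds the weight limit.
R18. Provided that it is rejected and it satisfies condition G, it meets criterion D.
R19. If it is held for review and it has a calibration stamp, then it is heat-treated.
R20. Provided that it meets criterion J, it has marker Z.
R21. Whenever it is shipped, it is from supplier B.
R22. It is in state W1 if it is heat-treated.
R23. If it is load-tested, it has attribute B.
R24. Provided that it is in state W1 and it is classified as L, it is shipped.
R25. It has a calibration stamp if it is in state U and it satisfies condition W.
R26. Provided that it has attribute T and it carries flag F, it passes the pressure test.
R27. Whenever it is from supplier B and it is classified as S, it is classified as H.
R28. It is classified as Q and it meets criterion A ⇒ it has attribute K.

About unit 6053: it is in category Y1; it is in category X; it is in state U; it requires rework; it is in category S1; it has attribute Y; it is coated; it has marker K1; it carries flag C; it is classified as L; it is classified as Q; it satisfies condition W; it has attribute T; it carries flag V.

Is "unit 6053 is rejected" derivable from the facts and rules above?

By R5 (it has attribute T, it is classified as Q): it is tagged C1.
By R8 (it is in category X, it is coated): it meets criterion D.
By R15 (it is coated, it carries flag V): it has attribute G1.
By R16 (it is in category Y1, it satisfies condition W): it meets criterion A.
By R25 (it is in state U, it satisfies condition W): it has a calibration stamp.
By R14 (it meets criterion A, it is tagged C1, it meets criterion D): it is within tolerance.
By R11 (it is within tolerance, it has attribute G1): it is held for review.
By R19 (it is held for review, it has a calibration stamp): it is heat-treated.
By R22 (it is heat-treated): it is in state W1.
By R24 (it is in state W1, it is classified as L): it is shipped.
By R21 (it is shipped): it is from supplier B.
By R3 (it is from supplier B, it carries flag V): it is rejected.

Yes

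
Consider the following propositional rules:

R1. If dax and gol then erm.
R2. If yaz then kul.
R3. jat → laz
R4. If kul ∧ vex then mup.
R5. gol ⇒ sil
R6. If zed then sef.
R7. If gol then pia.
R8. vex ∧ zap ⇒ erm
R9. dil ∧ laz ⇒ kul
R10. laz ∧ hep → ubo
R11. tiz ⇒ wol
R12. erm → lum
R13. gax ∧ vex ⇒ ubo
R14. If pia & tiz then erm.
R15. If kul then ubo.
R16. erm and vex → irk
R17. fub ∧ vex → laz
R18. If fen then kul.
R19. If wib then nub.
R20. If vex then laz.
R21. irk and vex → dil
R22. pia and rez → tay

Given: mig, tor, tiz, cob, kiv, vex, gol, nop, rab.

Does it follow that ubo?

Yes

pia  (by R7: gol)
erm  (by R14: pia, tiz)
irk  (by R16: erm, vex)
laz  (by R20: vex)
dil  (by R21: irk, vex)
kul  (by R9: dil, laz)
ubo  (by R15: kul)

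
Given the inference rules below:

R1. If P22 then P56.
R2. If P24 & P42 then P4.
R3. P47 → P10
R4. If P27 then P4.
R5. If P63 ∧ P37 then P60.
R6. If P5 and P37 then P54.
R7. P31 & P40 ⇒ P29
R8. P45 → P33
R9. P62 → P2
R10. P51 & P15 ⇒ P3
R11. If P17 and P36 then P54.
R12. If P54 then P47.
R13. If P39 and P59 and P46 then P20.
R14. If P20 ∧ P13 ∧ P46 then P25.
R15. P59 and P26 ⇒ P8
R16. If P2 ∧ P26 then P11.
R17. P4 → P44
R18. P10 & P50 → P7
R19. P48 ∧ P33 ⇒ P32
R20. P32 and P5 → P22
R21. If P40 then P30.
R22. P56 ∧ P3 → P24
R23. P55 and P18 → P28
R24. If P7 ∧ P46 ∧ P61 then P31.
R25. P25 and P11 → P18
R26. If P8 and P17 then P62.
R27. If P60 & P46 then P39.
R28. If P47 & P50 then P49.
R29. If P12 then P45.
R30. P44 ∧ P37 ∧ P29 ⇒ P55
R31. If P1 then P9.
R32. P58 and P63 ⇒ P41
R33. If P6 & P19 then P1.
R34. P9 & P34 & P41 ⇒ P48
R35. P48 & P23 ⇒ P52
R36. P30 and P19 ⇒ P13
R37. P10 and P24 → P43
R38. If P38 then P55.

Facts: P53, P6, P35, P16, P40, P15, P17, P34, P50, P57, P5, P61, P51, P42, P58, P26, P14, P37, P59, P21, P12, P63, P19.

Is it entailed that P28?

No

Forward chaining from the given facts derives: P60, P54, P3, P47, P8, P30, P62, P49, P45, P41, P1, P13, P10, P33, P2, P11, P7, P9, P48, P32, P22, P56, P24, P43, P4, P44.
The only rule concluding P28 is R23, which needs P55; that is never established.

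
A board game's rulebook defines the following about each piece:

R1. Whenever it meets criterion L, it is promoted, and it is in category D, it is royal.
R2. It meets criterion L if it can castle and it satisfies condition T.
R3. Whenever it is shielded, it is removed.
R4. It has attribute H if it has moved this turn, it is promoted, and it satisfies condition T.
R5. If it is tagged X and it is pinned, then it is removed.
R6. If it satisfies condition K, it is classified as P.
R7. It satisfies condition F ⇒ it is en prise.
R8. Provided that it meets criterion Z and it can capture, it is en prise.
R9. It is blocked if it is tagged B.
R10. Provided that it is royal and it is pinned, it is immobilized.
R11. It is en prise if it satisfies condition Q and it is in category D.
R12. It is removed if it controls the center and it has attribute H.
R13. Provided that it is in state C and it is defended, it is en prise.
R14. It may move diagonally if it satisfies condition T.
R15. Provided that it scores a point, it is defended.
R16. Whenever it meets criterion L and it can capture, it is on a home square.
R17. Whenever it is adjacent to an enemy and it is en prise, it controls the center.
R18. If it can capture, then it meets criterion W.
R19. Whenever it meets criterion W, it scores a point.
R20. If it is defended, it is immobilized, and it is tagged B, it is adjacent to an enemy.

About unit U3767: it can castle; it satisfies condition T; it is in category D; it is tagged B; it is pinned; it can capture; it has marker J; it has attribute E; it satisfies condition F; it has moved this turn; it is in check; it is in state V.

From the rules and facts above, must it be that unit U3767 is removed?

Forward chaining from the given facts derives: meets criterion L, is en prise, is blocked, may move diagonally, is on a home square, meets criterion W, scores a point, is defended.
Rules concluding "it is removed": R3 needs "it is shielded"; R5 needs "it is tagged X"; R12 needs "it controls the center" — none of these are established.

No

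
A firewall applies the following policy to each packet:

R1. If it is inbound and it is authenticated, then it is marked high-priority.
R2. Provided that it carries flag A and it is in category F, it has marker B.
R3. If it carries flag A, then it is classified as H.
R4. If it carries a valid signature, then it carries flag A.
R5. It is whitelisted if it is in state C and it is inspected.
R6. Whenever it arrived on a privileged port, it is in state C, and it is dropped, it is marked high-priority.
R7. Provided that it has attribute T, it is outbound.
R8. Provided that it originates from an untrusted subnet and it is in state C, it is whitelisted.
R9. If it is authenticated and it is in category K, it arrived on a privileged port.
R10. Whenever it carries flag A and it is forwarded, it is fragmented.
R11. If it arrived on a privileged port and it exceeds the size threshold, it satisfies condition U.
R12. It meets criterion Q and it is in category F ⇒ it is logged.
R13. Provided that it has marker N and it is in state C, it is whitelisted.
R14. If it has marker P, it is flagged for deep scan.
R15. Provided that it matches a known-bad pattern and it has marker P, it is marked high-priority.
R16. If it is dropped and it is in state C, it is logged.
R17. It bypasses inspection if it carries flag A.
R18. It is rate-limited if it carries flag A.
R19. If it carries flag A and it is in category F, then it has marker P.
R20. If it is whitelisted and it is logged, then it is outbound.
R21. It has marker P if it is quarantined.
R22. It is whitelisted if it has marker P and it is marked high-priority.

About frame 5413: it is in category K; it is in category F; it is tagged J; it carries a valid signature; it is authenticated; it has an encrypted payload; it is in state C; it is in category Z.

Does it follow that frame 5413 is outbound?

Forward chaining from the given facts derives: carries flag A, arrived on a privileged port, bypasses inspection, is rate-limited, has marker P, has marker B, is classified as H, is flagged for deep scan.
Rules concluding "it is outbound": R7 needs "it has attribute T"; R20 needs "it is whitelisted" — none of these are established.

No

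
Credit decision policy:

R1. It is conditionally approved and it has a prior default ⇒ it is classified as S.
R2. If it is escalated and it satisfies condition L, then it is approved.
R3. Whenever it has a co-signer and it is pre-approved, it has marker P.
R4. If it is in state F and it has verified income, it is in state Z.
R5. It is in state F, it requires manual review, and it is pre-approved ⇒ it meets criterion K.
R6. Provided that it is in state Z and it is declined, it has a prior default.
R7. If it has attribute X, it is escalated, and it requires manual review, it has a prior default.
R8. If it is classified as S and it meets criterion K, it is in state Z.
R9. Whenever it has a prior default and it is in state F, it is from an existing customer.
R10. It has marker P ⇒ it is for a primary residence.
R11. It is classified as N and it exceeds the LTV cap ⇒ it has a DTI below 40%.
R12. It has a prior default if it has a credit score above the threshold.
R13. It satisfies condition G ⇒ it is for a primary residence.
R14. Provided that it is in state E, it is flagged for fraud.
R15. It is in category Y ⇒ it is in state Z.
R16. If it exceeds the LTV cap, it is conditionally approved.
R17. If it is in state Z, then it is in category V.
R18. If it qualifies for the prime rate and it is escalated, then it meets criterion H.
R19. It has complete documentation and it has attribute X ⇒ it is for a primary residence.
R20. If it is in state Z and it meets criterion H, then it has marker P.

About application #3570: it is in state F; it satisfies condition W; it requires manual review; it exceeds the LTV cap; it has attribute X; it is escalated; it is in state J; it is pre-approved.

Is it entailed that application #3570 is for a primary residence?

Forward chaining from the given facts derives: meets criterion K, has a prior default, is from an existing customer, is conditionally approved, is classified as S, is in state Z, is in category V.
Rules concluding "it is for a primary residence": R10 needs "it has marker P"; R13 needs "it satisfies condition G"; R19 needs "it has complete documentation" — none of these are established.

No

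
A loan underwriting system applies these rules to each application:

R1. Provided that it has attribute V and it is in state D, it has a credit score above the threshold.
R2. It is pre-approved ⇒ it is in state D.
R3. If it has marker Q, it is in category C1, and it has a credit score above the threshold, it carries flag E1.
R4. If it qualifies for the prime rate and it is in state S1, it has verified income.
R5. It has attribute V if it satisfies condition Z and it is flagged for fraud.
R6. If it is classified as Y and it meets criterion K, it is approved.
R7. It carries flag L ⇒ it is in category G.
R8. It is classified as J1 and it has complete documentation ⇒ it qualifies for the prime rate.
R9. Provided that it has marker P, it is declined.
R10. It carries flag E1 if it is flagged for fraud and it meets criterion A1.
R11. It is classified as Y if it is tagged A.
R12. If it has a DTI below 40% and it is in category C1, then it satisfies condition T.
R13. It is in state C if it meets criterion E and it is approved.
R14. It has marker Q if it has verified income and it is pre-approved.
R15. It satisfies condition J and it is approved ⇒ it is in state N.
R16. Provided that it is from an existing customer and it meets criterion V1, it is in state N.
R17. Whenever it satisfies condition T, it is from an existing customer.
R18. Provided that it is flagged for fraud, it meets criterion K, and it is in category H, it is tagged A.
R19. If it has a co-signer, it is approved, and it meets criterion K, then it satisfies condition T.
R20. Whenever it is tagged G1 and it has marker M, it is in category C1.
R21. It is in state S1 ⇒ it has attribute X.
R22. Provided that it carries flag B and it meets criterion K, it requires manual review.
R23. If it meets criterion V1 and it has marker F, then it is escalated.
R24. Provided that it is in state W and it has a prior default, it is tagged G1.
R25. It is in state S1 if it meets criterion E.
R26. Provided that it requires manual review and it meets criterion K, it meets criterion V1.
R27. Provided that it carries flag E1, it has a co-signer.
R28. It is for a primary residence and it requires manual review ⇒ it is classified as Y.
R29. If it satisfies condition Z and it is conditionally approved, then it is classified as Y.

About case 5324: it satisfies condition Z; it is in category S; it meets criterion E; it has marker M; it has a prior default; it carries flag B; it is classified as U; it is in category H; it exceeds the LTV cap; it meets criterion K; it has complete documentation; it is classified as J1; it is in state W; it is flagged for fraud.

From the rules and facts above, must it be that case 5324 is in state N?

No

Forward chaining from the given facts derives: has attribute V, qualifies for the prime rate, is tagged A, requires manual review, is tagged G1, is in state S1, meets criterion V1, has verified income, is classified as Y, is in category C1, has attribute X, is approved, is in state C.
Rules concluding "it is in state N": R15 needs "it satisfies condition J"; R16 needs "it is from an existing customer" — none of these are established.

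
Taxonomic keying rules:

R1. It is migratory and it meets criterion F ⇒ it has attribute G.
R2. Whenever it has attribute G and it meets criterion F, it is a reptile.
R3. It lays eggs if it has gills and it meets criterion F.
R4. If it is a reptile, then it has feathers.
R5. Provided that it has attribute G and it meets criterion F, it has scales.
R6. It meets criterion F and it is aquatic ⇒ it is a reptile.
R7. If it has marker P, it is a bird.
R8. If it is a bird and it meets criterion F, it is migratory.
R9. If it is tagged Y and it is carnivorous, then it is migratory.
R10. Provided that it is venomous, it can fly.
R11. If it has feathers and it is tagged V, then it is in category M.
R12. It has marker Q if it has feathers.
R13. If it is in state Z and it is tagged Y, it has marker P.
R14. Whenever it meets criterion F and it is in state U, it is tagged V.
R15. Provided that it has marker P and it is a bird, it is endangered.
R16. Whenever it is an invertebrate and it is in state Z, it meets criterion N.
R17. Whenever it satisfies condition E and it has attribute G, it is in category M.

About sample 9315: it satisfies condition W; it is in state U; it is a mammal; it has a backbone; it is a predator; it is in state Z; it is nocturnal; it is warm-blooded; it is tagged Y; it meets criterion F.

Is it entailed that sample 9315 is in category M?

By R13 (it is in state Z, it is tagged Y): it has marker P.
By R14 (it meets criterion F, it is in state U): it is tagged V.
By R7 (it has marker P): it is a bird.
By R8 (it is a bird, it meets criterion F): it is migratory.
By R1 (it is migratory, it meets criterion F): it has attribute G.
By R2 (it has attribute G, it meets criterion F): it is a reptile.
By R4 (it is a reptile): it has feathers.
By R11 (it has feathers, it is tagged V): it is in category M.

Yes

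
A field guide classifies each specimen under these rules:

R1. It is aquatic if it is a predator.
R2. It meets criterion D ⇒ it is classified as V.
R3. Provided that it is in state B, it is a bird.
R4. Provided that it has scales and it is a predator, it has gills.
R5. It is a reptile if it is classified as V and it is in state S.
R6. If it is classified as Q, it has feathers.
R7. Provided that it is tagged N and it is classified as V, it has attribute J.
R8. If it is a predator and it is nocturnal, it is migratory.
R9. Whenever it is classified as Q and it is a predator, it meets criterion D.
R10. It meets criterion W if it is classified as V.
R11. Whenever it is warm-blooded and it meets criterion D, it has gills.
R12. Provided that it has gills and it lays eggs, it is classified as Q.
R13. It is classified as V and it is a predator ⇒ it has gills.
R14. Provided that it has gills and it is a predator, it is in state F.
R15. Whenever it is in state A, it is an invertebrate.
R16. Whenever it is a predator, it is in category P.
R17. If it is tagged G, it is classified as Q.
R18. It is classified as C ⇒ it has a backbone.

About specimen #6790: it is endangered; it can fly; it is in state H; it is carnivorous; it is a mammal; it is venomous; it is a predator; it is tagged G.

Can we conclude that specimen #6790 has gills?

Yes

By R17 (it is tagged G): it is classified as Q.
By R9 (it is classified as Q, it is a predator): it meets criterion D.
By R2 (it meets criterion D): it is classified as V.
By R13 (it is classified as V, it is a predator): it has gills.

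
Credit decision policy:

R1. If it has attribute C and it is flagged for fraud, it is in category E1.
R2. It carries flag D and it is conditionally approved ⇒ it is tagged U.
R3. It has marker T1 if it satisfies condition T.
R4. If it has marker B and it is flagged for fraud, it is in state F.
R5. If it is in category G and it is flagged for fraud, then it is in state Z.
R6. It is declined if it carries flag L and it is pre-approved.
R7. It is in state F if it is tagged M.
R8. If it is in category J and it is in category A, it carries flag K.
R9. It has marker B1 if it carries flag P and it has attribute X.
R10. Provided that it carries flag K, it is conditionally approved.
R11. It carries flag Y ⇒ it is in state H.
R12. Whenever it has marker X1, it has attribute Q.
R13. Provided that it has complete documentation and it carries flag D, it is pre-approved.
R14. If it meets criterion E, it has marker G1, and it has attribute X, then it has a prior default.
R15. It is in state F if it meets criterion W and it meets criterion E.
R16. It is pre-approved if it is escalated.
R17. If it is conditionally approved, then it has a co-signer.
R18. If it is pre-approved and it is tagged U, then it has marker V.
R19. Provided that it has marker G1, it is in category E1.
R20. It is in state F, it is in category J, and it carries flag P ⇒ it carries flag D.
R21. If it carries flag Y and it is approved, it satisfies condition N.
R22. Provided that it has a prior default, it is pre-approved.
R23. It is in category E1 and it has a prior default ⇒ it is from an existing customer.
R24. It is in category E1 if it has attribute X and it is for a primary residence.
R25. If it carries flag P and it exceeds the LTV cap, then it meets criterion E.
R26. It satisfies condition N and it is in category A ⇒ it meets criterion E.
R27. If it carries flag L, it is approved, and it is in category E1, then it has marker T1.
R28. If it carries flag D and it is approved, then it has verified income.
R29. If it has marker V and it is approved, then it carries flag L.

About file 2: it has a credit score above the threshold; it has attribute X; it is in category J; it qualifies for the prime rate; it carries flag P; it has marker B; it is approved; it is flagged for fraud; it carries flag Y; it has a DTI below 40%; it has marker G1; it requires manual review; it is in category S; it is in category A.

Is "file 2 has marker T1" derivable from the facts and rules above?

By R4 (it has marker B, it is flagged for fraud): it is in state F.
By R8 (it is in category J, it is in category A): it carries flag K.
By R10 (it carries flag K): it is conditionally approved.
By R19 (it has marker G1): it is in category E1.
By R20 (it is in state F, it is in category J, it carries flag P): it carries flag D.
By R21 (it carries flag Y, it is approved): it satisfies condition N.
By R26 (it satisfies condition N, it is in category A): it meets criterion E.
By R2 (it carries flag D, it is conditionally approved): it is tagged U.
By R14 (it meets criterion E, it has marker G1, it has attribute X): it has a prior default.
By R22 (it has a prior default): it is pre-approved.
By R18 (it is pre-approved, it is tagged U): it has marker V.
By R29 (it has marker V, it is approved): it carries flag L.
By R27 (it carries flag L, it is approved, it is in category E1): it has marker T1.

Yes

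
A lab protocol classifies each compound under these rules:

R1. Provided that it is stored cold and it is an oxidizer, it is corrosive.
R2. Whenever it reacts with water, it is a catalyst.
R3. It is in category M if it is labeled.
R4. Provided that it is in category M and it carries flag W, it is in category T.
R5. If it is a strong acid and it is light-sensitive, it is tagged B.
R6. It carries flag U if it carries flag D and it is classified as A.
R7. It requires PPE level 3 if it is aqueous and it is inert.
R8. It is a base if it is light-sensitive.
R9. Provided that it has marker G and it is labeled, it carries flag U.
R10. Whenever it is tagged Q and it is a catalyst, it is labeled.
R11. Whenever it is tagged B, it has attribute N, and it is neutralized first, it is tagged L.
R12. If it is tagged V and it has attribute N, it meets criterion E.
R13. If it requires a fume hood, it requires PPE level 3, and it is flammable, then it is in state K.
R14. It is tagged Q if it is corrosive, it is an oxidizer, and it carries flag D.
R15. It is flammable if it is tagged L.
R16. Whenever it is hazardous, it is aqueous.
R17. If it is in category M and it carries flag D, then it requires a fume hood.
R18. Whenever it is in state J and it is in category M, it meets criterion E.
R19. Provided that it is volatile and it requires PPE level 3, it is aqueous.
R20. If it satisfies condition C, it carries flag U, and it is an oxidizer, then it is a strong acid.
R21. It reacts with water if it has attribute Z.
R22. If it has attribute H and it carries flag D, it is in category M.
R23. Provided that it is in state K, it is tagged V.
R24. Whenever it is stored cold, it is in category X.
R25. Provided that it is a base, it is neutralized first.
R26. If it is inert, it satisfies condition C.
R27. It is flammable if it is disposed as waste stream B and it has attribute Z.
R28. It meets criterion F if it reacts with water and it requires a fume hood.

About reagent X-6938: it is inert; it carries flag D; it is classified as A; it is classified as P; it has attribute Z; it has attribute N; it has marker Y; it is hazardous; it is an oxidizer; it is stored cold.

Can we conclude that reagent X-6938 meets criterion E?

No

Forward chaining from the given facts derives: is corrosive, carries flag U, is tagged Q, is aqueous, reacts with water, is in category X, satisfies condition C, is a catalyst, requires PPE level 3, is labeled, is a strong acid, is in category M, requires a fume hood, meets criterion F.
Rules concluding "it meets criterion E": R12 needs "it is tagged V"; R18 needs "it is in state J" — none of these are established.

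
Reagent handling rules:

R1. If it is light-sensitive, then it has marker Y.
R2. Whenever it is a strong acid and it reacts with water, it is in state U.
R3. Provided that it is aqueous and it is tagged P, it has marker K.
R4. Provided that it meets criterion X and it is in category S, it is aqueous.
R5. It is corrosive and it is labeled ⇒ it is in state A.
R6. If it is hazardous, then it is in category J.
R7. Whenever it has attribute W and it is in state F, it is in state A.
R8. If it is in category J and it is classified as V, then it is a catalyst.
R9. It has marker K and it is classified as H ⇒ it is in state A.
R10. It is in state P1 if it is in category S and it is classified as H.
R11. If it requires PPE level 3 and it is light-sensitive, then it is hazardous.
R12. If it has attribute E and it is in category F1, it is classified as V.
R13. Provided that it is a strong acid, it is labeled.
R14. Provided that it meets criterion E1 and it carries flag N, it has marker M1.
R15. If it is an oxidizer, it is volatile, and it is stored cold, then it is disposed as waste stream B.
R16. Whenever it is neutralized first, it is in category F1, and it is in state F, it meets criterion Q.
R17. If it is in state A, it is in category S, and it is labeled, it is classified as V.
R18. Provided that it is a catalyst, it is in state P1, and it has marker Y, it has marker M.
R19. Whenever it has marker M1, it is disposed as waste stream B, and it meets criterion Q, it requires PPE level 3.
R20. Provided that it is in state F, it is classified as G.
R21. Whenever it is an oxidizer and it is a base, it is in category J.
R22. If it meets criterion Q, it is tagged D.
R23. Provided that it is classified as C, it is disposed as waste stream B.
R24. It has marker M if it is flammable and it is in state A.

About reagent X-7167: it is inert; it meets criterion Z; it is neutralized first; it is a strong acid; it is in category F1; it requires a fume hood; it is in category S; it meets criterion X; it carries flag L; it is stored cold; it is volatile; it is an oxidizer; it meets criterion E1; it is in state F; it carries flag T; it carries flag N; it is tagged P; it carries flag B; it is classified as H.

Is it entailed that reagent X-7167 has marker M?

Forward chaining from the given facts derives: is aqueous, is in state P1, is labeled, has marker M1, is disposed as waste stream B, meets criterion Q, requires PPE level 3, is classified as G, is tagged D, has marker K, is in state A, is classified as V.
Rules concluding "it has marker M": R18 needs "it is a catalyst"; R24 needs "it is flammable" — none of these are established.

No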